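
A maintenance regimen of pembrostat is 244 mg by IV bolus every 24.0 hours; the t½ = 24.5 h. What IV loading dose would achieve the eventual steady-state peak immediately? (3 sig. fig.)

k = ln 2 / 24.5 = 0.02829 h⁻¹
Accumulation ratio R = 1 / (1 − e^(−kτ)) = 1 / (1 − e^(−0.02829×24.0)) = 1 / (1 − 0.5071) = 2.029
Loading dose = maintenance dose × R = 244 × 2.029 ≈ 495 mg

495 mg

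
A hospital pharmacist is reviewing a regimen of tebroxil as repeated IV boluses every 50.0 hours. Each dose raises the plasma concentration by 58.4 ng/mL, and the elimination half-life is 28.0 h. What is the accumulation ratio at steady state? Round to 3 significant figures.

1.41

k = ln 2 / 28.0 = 0.02476 h⁻¹
Fraction remaining after one interval: e^(−kτ) = e^(−0.02476 × 50.0) = 0.2900
R = 1 / (1 − 0.2900) = 1 / 0.7100 ≈ 1.41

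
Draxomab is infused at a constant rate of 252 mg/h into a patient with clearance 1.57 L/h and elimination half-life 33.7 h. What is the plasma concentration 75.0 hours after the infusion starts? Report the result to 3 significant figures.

Css = rate / CL = 252 / 1.57 = 160.5 mg/L
k = ln 2 / 33.7 = 0.02057 h⁻¹
C(t) = Css (1 − e^(−kt)) = 160.5 × (1 − e^(−1.543)) = 160.5 × 0.7862 ≈ 126 mg/L

126 mg/L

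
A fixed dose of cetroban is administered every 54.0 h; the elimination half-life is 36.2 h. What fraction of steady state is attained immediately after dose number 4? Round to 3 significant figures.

k = ln 2 / 36.2 = 0.01915 h⁻¹
f_n = 1 − e^(−nkτ) = 1 − e^(−4 × 0.01915 × 54.0) = 1 − e^(−4.136) = 1 − 0.01599 ≈ 0.984

0.984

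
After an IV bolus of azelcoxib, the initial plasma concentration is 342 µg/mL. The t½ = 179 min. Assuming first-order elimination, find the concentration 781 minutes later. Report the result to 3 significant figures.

k = ln 2 / 179 = 0.003872 min⁻¹
781 min is 4.363 half-lives, so C = 342 × (1/2)^4.363 = 342 × 0.04859 ≈ 16.6 µg/mL

16.6 µg/mL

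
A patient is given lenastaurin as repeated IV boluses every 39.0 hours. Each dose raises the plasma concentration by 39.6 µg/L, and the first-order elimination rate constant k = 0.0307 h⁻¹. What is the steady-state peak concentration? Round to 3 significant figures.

56.7 µg/L

Fraction remaining after one interval: e^(−kτ) = e^(−0.03070 × 39.0) = 0.3020
R = 1 / (1 − 0.3020) = 1.433
Css,max = 39.6 × 1.433 ≈ 56.7 µg/L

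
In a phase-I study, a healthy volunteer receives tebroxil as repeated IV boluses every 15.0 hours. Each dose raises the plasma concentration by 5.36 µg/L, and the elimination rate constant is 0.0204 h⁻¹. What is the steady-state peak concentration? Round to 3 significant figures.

20.3 µg/L

Fraction remaining after one interval: e^(−kτ) = e^(−0.02040 × 15.0) = 0.7364
R = 1 / (1 − 0.7364) = 3.793
Css,max = 5.36 × 3.793 ≈ 20.3 µg/L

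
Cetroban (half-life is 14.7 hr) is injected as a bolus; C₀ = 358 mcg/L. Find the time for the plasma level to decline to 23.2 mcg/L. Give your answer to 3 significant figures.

58.0 hours

k = ln 2 / 14.7 = 0.04715 hr⁻¹
C(t) = C₀ e^(−kt)  ⇒  t = ln(C₀/C) / k
t = ln(358/23.2) / 0.04715 = 2.736 / 0.04715 ≈ 58.0 hours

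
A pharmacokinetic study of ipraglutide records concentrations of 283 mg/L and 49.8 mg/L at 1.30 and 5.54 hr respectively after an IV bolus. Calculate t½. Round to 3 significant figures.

1.69 hours

k = ln(C₁/C₂) / (t₂ − t₁) = ln(283/49.8) / (5.54 − 1.30)
  = 1.737 / 4.240 = 0.4098 hr⁻¹
t½ = ln 2 / k = ln 2 / 0.4098 ≈ 1.69 hours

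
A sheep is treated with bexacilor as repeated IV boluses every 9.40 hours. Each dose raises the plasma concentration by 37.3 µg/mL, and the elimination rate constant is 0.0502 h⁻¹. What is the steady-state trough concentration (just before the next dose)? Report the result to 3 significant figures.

Fraction remaining after one interval: e^(−kτ) = e^(−0.05020 × 9.40) = 0.6238
R = 1 / (1 − 0.6238) = 2.658
Css,max = 37.3 × 2.658 = 99.16 µg/mL
Css,min = Css,max × e^(−kτ) = 99.16 × 0.6238 ≈ 61.9 µg/mL

61.9 µg/mL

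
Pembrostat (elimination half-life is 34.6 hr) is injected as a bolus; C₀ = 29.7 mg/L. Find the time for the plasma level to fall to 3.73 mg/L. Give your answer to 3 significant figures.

k = ln 2 / 34.6 = 0.02003 hr⁻¹
C(t) = C₀ e^(−kt)  ⇒  t = ln(C₀/C) / k
t = ln(29.7/3.73) / 0.02003 = 2.075 / 0.02003 ≈ 104 hours

104 hours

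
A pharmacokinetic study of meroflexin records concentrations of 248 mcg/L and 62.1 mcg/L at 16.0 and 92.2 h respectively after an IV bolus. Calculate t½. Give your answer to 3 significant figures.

38.1 hours

k = ln(C₁/C₂) / (t₂ − t₁) = ln(248/62.1) / (92.2 − 16.0)
  = 1.385 / 76.20 = 0.01817 h⁻¹
t½ = ln 2 / k = ln 2 / 0.01817 ≈ 38.1 hours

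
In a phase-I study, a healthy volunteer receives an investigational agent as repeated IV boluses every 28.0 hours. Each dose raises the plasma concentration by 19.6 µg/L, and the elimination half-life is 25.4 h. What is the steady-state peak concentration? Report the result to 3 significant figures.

k = ln 2 / 25.4 = 0.02729 h⁻¹
Fraction remaining after one interval: e^(−kτ) = e^(−0.02729 × 28.0) = 0.4658
R = 1 / (1 − 0.4658) = 1.872
Css,max = 19.6 × 1.872 ≈ 36.7 µg/L

36.7 µg/L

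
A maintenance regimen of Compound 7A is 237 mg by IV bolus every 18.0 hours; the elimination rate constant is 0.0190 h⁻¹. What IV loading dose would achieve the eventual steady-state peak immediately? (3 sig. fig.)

Accumulation ratio R = 1 / (1 − e^(−kτ)) = 1 / (1 − e^(−0.01900×18.0)) = 1 / (1 − 0.7103) = 3.452
Loading dose = maintenance dose × R = 237 × 3.452 ≈ 818 mg

818 mg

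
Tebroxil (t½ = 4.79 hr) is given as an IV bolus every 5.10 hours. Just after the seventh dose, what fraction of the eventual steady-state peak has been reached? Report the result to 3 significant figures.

k = ln 2 / 4.79 = 0.1447 hr⁻¹
f_n = 1 − e^(−nkτ) = 1 − e^(−7 × 0.1447 × 5.10) = 1 − e^(−5.166) = 1 − 0.005707 ≈ 0.994

0.994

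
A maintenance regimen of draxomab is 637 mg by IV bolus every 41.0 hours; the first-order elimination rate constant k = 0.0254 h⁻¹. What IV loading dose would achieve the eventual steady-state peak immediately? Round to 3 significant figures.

984 mg

Accumulation ratio R = 1 / (1 − e^(−kτ)) = 1 / (1 − e^(−0.02540×41.0)) = 1 / (1 − 0.3530) = 1.545
Loading dose = maintenance dose × R = 637 × 1.545 ≈ 984 mg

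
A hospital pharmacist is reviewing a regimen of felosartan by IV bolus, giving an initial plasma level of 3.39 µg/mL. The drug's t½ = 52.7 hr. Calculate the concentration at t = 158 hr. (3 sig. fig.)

0.424 µg/mL

k = ln 2 / 52.7 = 0.01315 hr⁻¹
C(t) = C₀ e^(−kt) = 3.39 × e^(−0.01315 × 158) = 3.39 × e^(−2.078) = 3.39 × 0.1252 ≈ 0.424 µg/mL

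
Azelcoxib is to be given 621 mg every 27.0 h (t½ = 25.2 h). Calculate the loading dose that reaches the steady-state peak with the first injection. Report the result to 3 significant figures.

1180 mg

k = ln 2 / 25.2 = 0.02751 h⁻¹
Accumulation ratio R = 1 / (1 − e^(−kτ)) = 1 / (1 − e^(−0.02751×27.0)) = 1 / (1 − 0.4758) = 1.908
Loading dose = maintenance dose × R = 621 × 1.908 ≈ 1180 mg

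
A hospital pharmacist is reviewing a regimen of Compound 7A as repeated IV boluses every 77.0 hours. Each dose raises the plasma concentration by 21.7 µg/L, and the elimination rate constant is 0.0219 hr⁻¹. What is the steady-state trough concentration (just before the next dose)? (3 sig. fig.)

4.93 µg/L

Fraction remaining after one interval: e^(−kτ) = e^(−0.02190 × 77.0) = 0.1852
R = 1 / (1 − 0.1852) = 1.227
Css,max = 21.7 × 1.227 = 26.63 µg/L
Css,min = Css,max × e^(−kτ) = 26.63 × 0.1852 ≈ 4.93 µg/L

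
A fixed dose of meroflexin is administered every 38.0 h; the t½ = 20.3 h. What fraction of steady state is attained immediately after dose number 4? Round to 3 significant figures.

k = ln 2 / 20.3 = 0.03415 h⁻¹
f_n = 1 − e^(−nkτ) = 1 − e^(−4 × 0.03415 × 38.0) = 1 − e^(−5.190) = 1 − 0.005572 ≈ 0.994

0.994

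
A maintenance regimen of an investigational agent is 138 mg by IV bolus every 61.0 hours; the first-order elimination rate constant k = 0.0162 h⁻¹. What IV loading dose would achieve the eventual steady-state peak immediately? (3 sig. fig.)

220 mg

Accumulation ratio R = 1 / (1 − e^(−kτ)) = 1 / (1 − e^(−0.01620×61.0)) = 1 / (1 − 0.3722) = 1.593
Loading dose = maintenance dose × R = 138 × 1.593 ≈ 220 mg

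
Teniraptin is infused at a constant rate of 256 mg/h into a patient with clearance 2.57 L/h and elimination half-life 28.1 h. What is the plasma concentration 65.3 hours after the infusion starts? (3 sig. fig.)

79.7 mg/L

Css = rate / CL = 256 / 2.57 = 99.61 mg/L
k = ln 2 / 28.1 = 0.02467 h⁻¹
C(t) = Css (1 − e^(−kt)) = 99.61 × (1 − e^(−1.611)) = 99.61 × 0.8003 ≈ 79.7 mg/L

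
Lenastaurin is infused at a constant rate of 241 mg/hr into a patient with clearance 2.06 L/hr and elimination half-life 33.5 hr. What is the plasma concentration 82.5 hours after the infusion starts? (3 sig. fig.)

95.8 µg/mL

Css = rate / CL = 241 / 2.06 = 117.0 µg/mL
k = ln 2 / 33.5 = 0.02069 hr⁻¹
C(t) = Css (1 − e^(−kt)) = 117.0 × (1 − e^(−1.707)) = 117.0 × 0.8186 ≈ 95.8 µg/mL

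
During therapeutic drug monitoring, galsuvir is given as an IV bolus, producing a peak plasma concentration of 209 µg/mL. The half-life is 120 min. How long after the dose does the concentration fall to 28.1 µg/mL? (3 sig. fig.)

347 minutes

k = ln 2 / 120 = 0.005776 min⁻¹
C(t) = C₀ e^(−kt)  ⇒  t = ln(C₀/C) / k
t = ln(209/28.1) / 0.005776 = 2.007 / 0.005776 ≈ 347 minutes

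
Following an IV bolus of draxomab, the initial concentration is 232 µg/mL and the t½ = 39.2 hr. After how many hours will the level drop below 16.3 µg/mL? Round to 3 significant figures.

k = ln 2 / 39.2 = 0.01768 hr⁻¹
C(t) = C₀ e^(−kt)  ⇒  t = ln(C₀/C) / k
t = ln(232/16.3) / 0.01768 = 2.656 / 0.01768 ≈ 150 hours

150 hours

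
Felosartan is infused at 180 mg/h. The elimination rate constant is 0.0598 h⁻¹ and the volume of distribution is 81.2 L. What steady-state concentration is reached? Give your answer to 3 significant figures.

37.1 mg/L

CL = k · V = 0.0598 × 81.2 = 4.856 L/h
Css = rate / CL = 180 / 4.856 ≈ 37.1 mg/L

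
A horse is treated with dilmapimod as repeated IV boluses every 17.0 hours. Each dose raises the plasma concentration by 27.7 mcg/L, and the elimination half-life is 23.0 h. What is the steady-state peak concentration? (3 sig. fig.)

69.1 mcg/L

k = ln 2 / 23.0 = 0.03014 h⁻¹
Fraction remaining after one interval: e^(−kτ) = e^(−0.03014 × 17.0) = 0.5991
R = 1 / (1 − 0.5991) = 2.494
Css,max = 27.7 × 2.494 ≈ 69.1 mcg/L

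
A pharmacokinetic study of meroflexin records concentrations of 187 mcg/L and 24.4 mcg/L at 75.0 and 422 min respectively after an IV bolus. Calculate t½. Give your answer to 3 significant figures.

118 minutes

k = ln(C₁/C₂) / (t₂ − t₁) = ln(187/24.4) / (422 − 75.0)
  = 2.037 / 347.0 = 0.005869 min⁻¹
t½ = ln 2 / k = ln 2 / 0.005869 ≈ 118 minutes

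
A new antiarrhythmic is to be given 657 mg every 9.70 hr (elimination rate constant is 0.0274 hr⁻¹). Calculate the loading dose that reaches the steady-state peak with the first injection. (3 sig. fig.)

2820 mg

Accumulation ratio R = 1 / (1 − e^(−kτ)) = 1 / (1 − e^(−0.02740×9.70)) = 1 / (1 − 0.7666) = 4.285
Loading dose = maintenance dose × R = 657 × 4.285 ≈ 2820 mg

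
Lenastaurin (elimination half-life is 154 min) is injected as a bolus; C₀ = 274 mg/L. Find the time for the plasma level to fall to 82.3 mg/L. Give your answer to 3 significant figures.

k = ln 2 / 154 = 0.004501 min⁻¹
C(t) = C₀ e^(−kt)  ⇒  t = ln(C₀/C) / k
t = ln(274/82.3) / 0.004501 = 1.203 / 0.004501 ≈ 267 minutes

267 minutes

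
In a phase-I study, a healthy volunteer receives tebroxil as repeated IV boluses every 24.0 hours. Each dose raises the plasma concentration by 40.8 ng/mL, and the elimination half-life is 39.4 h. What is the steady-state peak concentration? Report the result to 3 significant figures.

k = ln 2 / 39.4 = 0.01759 h⁻¹
Fraction remaining after one interval: e^(−kτ) = e^(−0.01759 × 24.0) = 0.6556
R = 1 / (1 − 0.6556) = 2.904
Css,max = 40.8 × 2.904 ≈ 118 ng/mL

118 ng/mL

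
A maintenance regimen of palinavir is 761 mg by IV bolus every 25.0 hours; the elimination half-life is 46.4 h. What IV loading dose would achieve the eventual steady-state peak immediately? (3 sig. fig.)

2440 mg

k = ln 2 / 46.4 = 0.01494 h⁻¹
Accumulation ratio R = 1 / (1 − e^(−kτ)) = 1 / (1 − e^(−0.01494×25.0)) = 1 / (1 − 0.6883) = 3.209
Loading dose = maintenance dose × R = 761 × 3.209 ≈ 2440 mg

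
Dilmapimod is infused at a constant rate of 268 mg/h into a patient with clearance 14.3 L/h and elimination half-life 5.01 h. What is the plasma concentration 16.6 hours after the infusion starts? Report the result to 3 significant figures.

Css = rate / CL = 268 / 14.3 = 18.74 mg/L
k = ln 2 / 5.01 = 0.1384 h⁻¹
C(t) = Css (1 − e^(−kt)) = 18.74 × (1 − e^(−2.297)) = 18.74 × 0.8994 ≈ 16.9 mg/L

16.9 mg/L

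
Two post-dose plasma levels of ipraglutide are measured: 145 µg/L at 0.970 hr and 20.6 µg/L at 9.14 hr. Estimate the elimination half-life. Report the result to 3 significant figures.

2.90 hours

k = ln(C₁/C₂) / (t₂ − t₁) = ln(145/20.6) / (9.14 − 0.970)
  = 1.951 / 8.170 = 0.2389 hr⁻¹
t½ = ln 2 / k = ln 2 / 0.2389 ≈ 2.90 hours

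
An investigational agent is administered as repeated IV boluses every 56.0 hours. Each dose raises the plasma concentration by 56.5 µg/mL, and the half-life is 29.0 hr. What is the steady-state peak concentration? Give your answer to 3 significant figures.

76.6 µg/mL

k = ln 2 / 29.0 = 0.02390 hr⁻¹
Fraction remaining after one interval: e^(−kτ) = e^(−0.02390 × 56.0) = 0.2622
R = 1 / (1 − 0.2622) = 1.355
Css,max = 56.5 × 1.355 ≈ 76.6 µg/mL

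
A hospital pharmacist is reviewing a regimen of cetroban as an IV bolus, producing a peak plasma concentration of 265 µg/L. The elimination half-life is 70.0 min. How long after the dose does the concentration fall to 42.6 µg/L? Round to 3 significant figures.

k = ln 2 / 70.0 = 0.009902 min⁻¹
C(t) = C₀ e^(−kt)  ⇒  t = ln(C₀/C) / k
t = ln(265/42.6) / 0.009902 = 1.828 / 0.009902 ≈ 185 minutes

185 minutes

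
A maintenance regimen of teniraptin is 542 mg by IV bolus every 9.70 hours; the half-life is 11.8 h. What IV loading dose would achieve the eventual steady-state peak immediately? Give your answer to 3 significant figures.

1250 mg

k = ln 2 / 11.8 = 0.05874 h⁻¹
Accumulation ratio R = 1 / (1 − e^(−kτ)) = 1 / (1 − e^(−0.05874×9.70)) = 1 / (1 − 0.5656) = 2.302
Loading dose = maintenance dose × R = 542 × 2.302 ≈ 1250 mg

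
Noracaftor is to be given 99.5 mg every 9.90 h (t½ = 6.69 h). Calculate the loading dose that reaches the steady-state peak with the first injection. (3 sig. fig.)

k = ln 2 / 6.69 = 0.1036 h⁻¹
Accumulation ratio R = 1 / (1 − e^(−kτ)) = 1 / (1 − e^(−0.1036×9.90)) = 1 / (1 − 0.3585) = 1.559
Loading dose = maintenance dose × R = 99.5 × 1.559 ≈ 155 mg

155 mg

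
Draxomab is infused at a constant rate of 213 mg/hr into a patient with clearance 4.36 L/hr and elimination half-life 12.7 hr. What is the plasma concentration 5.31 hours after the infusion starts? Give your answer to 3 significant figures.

Css = rate / CL = 213 / 4.36 = 48.85 mg/L
k = ln 2 / 12.7 = 0.05458 hr⁻¹
C(t) = Css (1 − e^(−kt)) = 48.85 × (1 − e^(−0.2898)) = 48.85 × 0.2516 ≈ 12.3 mg/L

12.3 mg/L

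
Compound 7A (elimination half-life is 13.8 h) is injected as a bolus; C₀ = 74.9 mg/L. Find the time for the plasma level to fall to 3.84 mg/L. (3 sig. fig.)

59.1 hours

k = ln 2 / 13.8 = 0.05023 h⁻¹
C(t) = C₀ e^(−kt)  ⇒  t = ln(C₀/C) / k
t = ln(74.9/3.84) / 0.05023 = 2.971 / 0.05023 ≈ 59.1 hours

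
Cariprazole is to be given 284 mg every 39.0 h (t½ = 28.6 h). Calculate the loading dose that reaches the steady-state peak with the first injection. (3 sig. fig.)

k = ln 2 / 28.6 = 0.02424 h⁻¹
Accumulation ratio R = 1 / (1 − e^(−kτ)) = 1 / (1 − e^(−0.02424×39.0)) = 1 / (1 − 0.3886) = 1.636
Loading dose = maintenance dose × R = 284 × 1.636 ≈ 465 mg

465 mg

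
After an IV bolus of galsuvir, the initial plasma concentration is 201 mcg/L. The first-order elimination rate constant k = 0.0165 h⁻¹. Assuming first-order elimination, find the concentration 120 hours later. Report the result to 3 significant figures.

C(t) = C₀ e^(−kt) = 201 × e^(−0.01650 × 120) = 201 × e^(−1.980) = 201 × 0.1381 ≈ 27.8 mcg/L

27.8 mcg/L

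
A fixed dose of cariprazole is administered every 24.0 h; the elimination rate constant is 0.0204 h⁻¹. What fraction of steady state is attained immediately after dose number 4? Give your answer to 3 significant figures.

f_n = 1 − e^(−nkτ) = 1 − e^(−4 × 0.02040 × 24.0) = 1 − e^(−1.958) = 1 − 0.1411 ≈ 0.859

0.859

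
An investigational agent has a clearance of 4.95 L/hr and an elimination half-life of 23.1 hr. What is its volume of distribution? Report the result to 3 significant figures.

k = ln 2 / t½ = ln 2 / 23.1 = 0.03001 hr⁻¹
V = CL / k = 4.95 / 0.03001 ≈ 165 L

165 L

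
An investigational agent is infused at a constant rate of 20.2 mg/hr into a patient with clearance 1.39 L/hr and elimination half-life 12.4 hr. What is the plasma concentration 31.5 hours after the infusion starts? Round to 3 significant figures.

Css = rate / CL = 20.2 / 1.39 = 14.53 µg/mL
k = ln 2 / 12.4 = 0.05590 hr⁻¹
C(t) = Css (1 − e^(−kt)) = 14.53 × (1 − e^(−1.761)) = 14.53 × 0.8281 ≈ 12.0 µg/mL

12.0 µg/mL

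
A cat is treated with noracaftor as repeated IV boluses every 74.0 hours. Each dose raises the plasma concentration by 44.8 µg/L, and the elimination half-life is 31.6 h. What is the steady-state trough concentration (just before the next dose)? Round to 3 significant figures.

11.0 µg/L

k = ln 2 / 31.6 = 0.02194 h⁻¹
Fraction remaining after one interval: e^(−kτ) = e^(−0.02194 × 74.0) = 0.1973
R = 1 / (1 − 0.1973) = 1.246
Css,max = 44.8 × 1.246 = 55.81 µg/L
Css,min = Css,max × e^(−kτ) = 55.81 × 0.1973 ≈ 11.0 µg/L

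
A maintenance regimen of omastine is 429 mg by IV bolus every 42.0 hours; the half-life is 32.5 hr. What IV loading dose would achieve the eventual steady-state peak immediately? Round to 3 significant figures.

725 mg

k = ln 2 / 32.5 = 0.02133 hr⁻¹
Accumulation ratio R = 1 / (1 − e^(−kτ)) = 1 / (1 − e^(−0.02133×42.0)) = 1 / (1 − 0.4083) = 1.690
Loading dose = maintenance dose × R = 429 × 1.690 ≈ 725 mg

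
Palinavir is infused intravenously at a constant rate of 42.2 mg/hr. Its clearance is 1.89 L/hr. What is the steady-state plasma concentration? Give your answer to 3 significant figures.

Css = infusion rate / CL = 42.2 / 1.89 ≈ 22.3 µg/mL

22.3 µg/mL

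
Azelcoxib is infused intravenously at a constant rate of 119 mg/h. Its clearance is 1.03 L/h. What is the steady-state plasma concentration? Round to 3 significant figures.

Css = infusion rate / CL = 119 / 1.03 ≈ 116 µg/mL

116 µg/mL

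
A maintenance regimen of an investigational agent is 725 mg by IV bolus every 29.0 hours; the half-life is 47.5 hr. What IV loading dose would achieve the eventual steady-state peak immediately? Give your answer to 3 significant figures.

k = ln 2 / 47.5 = 0.01459 hr⁻¹
Accumulation ratio R = 1 / (1 − e^(−kτ)) = 1 / (1 − e^(−0.01459×29.0)) = 1 / (1 − 0.6550) = 2.898
Loading dose = maintenance dose × R = 725 × 2.898 ≈ 2100 mg

2100 mg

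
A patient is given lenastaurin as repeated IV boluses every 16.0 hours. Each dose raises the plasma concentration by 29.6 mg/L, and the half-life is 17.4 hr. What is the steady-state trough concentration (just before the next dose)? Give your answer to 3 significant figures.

33.2 mg/L

k = ln 2 / 17.4 = 0.03984 hr⁻¹
Fraction remaining after one interval: e^(−kτ) = e^(−0.03984 × 16.0) = 0.5287
R = 1 / (1 − 0.5287) = 2.122
Css,max = 29.6 × 2.122 = 62.80 mg/L
Css,min = Css,max × e^(−kτ) = 62.80 × 0.5287 ≈ 33.2 mg/L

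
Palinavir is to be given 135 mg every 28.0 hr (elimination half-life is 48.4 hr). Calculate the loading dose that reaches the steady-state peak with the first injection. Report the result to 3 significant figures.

409 mg

k = ln 2 / 48.4 = 0.01432 hr⁻¹
Accumulation ratio R = 1 / (1 − e^(−kτ)) = 1 / (1 − e^(−0.01432×28.0)) = 1 / (1 − 0.6697) = 3.027
Loading dose = maintenance dose × R = 135 × 3.027 ≈ 409 mg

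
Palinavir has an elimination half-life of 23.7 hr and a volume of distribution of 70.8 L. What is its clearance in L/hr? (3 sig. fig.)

2.07 L/hr

k = ln 2 / t½ = ln 2 / 23.7 = 0.02925 hr⁻¹
CL = k · V = 0.02925 × 70.8 ≈ 2.07 L/hr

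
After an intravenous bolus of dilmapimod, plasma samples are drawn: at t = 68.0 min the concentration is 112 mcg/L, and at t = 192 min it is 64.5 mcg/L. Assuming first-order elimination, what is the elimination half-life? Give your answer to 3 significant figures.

k = ln(C₁/C₂) / (t₂ − t₁) = ln(112/64.5) / (192 − 68.0)
  = 0.5518 / 124.0 = 0.004450 min⁻¹
t½ = ln 2 / k = ln 2 / 0.004450 ≈ 156 minutes

156 minutes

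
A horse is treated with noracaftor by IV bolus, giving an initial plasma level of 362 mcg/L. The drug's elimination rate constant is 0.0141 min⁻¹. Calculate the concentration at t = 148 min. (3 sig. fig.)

C(t) = C₀ e^(−kt) = 362 × e^(−0.01410 × 148) = 362 × e^(−2.087) = 362 × 0.1241 ≈ 44.9 mcg/L

44.9 mcg/L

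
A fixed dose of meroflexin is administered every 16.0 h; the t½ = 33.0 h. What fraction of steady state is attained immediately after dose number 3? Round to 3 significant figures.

k = ln 2 / 33.0 = 0.02100 h⁻¹
f_n = 1 − e^(−nkτ) = 1 − e^(−3 × 0.02100 × 16.0) = 1 − e^(−1.008) = 1 − 0.3649 ≈ 0.635

0.635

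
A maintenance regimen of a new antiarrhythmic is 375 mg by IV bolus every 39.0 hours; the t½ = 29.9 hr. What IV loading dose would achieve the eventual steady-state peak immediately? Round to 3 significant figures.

630 mg

k = ln 2 / 29.9 = 0.02318 hr⁻¹
Accumulation ratio R = 1 / (1 − e^(−kτ)) = 1 / (1 − e^(−0.02318×39.0)) = 1 / (1 − 0.4049) = 1.680
Loading dose = maintenance dose × R = 375 × 1.680 ≈ 630 mg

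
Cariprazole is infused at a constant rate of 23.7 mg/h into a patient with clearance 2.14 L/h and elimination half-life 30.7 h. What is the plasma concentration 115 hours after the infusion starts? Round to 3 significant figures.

10.2 µg/mL

Css = rate / CL = 23.7 / 2.14 = 11.07 µg/mL
k = ln 2 / 30.7 = 0.02258 h⁻¹
C(t) = Css (1 − e^(−kt)) = 11.07 × (1 − e^(−2.596)) = 11.07 × 0.9255 ≈ 10.2 µg/mL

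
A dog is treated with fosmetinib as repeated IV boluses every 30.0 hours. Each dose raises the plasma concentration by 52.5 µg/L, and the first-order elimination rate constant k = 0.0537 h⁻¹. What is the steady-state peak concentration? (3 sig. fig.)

65.6 µg/L

Fraction remaining after one interval: e^(−kτ) = e^(−0.05370 × 30.0) = 0.1997
R = 1 / (1 − 0.1997) = 1.250
Css,max = 52.5 × 1.250 ≈ 65.6 µg/L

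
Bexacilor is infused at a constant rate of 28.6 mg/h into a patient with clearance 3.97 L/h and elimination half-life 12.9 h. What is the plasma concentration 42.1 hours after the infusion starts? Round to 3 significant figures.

Css = rate / CL = 28.6 / 3.97 = 7.204 mg/L
k = ln 2 / 12.9 = 0.05373 h⁻¹
C(t) = Css (1 − e^(−kt)) = 7.204 × (1 − e^(−2.262)) = 7.204 × 0.8959 ≈ 6.45 mg/L

6.45 mg/L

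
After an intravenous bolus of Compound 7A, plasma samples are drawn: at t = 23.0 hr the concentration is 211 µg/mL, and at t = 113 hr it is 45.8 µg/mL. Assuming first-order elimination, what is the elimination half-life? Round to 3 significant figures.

k = ln(C₁/C₂) / (t₂ − t₁) = ln(211/45.8) / (113 − 23.0)
  = 1.528 / 90.00 = 0.01697 hr⁻¹
t½ = ln 2 / k = ln 2 / 0.01697 ≈ 40.8 hours

40.8 hours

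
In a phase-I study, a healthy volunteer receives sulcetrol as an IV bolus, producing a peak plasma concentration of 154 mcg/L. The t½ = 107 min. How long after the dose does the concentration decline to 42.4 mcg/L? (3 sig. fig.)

k = ln 2 / 107 = 0.006478 min⁻¹
C(t) = C₀ e^(−kt)  ⇒  t = ln(C₀/C) / k
t = ln(154/42.4) / 0.006478 = 1.290 / 0.006478 ≈ 199 minutes

199 minutes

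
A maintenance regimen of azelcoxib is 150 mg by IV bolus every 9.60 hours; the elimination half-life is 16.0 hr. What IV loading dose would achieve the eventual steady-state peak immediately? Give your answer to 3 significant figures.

441 mg

k = ln 2 / 16.0 = 0.04332 hr⁻¹
Accumulation ratio R = 1 / (1 − e^(−kτ)) = 1 / (1 − e^(−0.04332×9.60)) = 1 / (1 − 0.6598) = 2.939
Loading dose = maintenance dose × R = 150 × 2.939 ≈ 441 mg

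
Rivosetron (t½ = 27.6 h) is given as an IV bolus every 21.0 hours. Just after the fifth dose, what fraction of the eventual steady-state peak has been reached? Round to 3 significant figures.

k = ln 2 / 27.6 = 0.02511 h⁻¹
f_n = 1 − e^(−nkτ) = 1 − e^(−5 × 0.02511 × 21.0) = 1 − e^(−2.637) = 1 − 0.07158 ≈ 0.928

0.928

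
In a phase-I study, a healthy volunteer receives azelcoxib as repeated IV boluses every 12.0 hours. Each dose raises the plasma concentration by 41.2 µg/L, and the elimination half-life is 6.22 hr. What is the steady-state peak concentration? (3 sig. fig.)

55.9 µg/L

k = ln 2 / 6.22 = 0.1114 hr⁻¹
Fraction remaining after one interval: e^(−kτ) = e^(−0.1114 × 12.0) = 0.2626
R = 1 / (1 − 0.2626) = 1.356
Css,max = 41.2 × 1.356 ≈ 55.9 µg/L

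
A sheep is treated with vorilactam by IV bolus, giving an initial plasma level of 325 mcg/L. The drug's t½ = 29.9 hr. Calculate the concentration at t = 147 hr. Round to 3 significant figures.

k = ln 2 / 29.9 = 0.02318 hr⁻¹
C(t) = C₀ e^(−kt) = 325 × e^(−0.02318 × 147) = 325 × e^(−3.408) = 325 × 0.03311 ≈ 10.8 mcg/L

10.8 mcg/L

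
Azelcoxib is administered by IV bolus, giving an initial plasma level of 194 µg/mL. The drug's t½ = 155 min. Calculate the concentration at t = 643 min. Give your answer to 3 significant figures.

k = ln 2 / 155 = 0.004472 min⁻¹
C(t) = C₀ e^(−kt) = 194 × e^(−0.004472 × 643) = 194 × e^(−2.875) = 194 × 0.05639 ≈ 10.9 µg/mL

10.9 µg/mL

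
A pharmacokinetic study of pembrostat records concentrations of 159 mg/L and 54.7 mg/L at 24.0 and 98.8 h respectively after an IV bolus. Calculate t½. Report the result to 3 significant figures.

48.6 hours

k = ln(C₁/C₂) / (t₂ − t₁) = ln(159/54.7) / (98.8 − 24.0)
  = 1.067 / 74.80 = 0.01427 h⁻¹
t½ = ln 2 / k = ln 2 / 0.01427 ≈ 48.6 hours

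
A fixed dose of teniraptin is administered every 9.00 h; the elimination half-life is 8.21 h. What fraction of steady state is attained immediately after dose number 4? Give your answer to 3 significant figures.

k = ln 2 / 8.21 = 0.08443 h⁻¹
f_n = 1 − e^(−nkτ) = 1 − e^(−4 × 0.08443 × 9.00) = 1 − e^(−3.039) = 1 − 0.04786 ≈ 0.952

0.952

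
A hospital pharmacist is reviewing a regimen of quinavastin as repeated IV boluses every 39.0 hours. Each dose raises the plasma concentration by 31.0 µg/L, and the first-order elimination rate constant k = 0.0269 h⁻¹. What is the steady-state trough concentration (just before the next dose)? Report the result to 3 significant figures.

Fraction remaining after one interval: e^(−kτ) = e^(−0.02690 × 39.0) = 0.3503
R = 1 / (1 − 0.3503) = 1.539
Css,max = 31.0 × 1.539 = 47.71 µg/L
Css,min = Css,max × e^(−kτ) = 47.71 × 0.3503 ≈ 16.7 µg/L

16.7 µg/L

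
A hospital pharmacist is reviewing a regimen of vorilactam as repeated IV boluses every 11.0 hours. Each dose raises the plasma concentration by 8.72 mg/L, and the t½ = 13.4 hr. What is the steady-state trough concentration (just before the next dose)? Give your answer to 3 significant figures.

11.4 mg/L

k = ln 2 / 13.4 = 0.05173 hr⁻¹
Fraction remaining after one interval: e^(−kτ) = e^(−0.05173 × 11.0) = 0.5661
R = 1 / (1 − 0.5661) = 2.305
Css,max = 8.72 × 2.305 = 20.10 mg/L
Css,min = Css,max × e^(−kτ) = 20.10 × 0.5661 ≈ 11.4 mg/L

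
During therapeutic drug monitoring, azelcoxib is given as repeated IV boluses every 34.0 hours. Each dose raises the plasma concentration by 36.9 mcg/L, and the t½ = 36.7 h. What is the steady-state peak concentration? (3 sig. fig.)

k = ln 2 / 36.7 = 0.01889 h⁻¹
Fraction remaining after one interval: e^(−kτ) = e^(−0.01889 × 34.0) = 0.5262
R = 1 / (1 − 0.5262) = 2.110
Css,max = 36.9 × 2.110 ≈ 77.9 mcg/L

77.9 mcg/L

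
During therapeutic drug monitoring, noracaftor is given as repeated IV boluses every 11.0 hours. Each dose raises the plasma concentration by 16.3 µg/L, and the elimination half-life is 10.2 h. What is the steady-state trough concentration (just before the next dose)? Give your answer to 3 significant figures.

14.7 µg/L

k = ln 2 / 10.2 = 0.06796 h⁻¹
Fraction remaining after one interval: e^(−kτ) = e^(−0.06796 × 11.0) = 0.4735
R = 1 / (1 − 0.4735) = 1.899
Css,max = 16.3 × 1.899 = 30.96 µg/L
Css,min = Css,max × e^(−kτ) = 30.96 × 0.4735 ≈ 14.7 µg/L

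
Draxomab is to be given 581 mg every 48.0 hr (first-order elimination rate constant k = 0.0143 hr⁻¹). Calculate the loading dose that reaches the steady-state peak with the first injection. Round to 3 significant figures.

1170 mg

Accumulation ratio R = 1 / (1 − e^(−kτ)) = 1 / (1 − e^(−0.01430×48.0)) = 1 / (1 − 0.5034) = 2.014
Loading dose = maintenance dose × R = 581 × 2.014 ≈ 1170 mg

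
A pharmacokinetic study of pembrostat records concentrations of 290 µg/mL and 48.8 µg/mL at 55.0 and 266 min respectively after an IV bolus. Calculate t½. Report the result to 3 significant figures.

k = ln(C₁/C₂) / (t₂ − t₁) = ln(290/48.8) / (266 − 55.0)
  = 1.782 / 211.0 = 0.008446 min⁻¹
t½ = ln 2 / k = ln 2 / 0.008446 ≈ 82.1 minutes

82.1 minutes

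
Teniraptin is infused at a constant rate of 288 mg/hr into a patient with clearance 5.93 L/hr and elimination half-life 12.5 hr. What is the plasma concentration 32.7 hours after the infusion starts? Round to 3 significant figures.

Css = rate / CL = 288 / 5.93 = 48.57 mg/L
k = ln 2 / 12.5 = 0.05545 hr⁻¹
C(t) = Css (1 − e^(−kt)) = 48.57 × (1 − e^(−1.813)) = 48.57 × 0.8369 ≈ 40.6 mg/L

40.6 mg/L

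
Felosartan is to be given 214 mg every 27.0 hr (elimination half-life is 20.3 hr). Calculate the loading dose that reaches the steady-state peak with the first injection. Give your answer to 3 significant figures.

355 mg

k = ln 2 / 20.3 = 0.03415 hr⁻¹
Accumulation ratio R = 1 / (1 − e^(−kτ)) = 1 / (1 − e^(−0.03415×27.0)) = 1 / (1 − 0.3978) = 1.660
Loading dose = maintenance dose × R = 214 × 1.660 ≈ 355 mg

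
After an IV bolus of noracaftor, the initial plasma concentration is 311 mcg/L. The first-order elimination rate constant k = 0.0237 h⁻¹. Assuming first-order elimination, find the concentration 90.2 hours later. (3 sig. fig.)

36.7 mcg/L

C(t) = C₀ e^(−kt) = 311 × e^(−0.02370 × 90.2) = 311 × e^(−2.138) = 311 × 0.1179 ≈ 36.7 mcg/L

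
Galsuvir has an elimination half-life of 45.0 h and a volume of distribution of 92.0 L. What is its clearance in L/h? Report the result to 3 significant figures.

k = ln 2 / t½ = ln 2 / 45.0 = 0.01540 h⁻¹
CL = k · V = 0.01540 × 92.0 ≈ 1.42 L/h

1.42 L/h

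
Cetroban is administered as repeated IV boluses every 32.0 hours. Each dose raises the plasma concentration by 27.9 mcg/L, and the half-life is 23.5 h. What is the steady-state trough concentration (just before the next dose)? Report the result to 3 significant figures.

k = ln 2 / 23.5 = 0.02950 h⁻¹
Fraction remaining after one interval: e^(−kτ) = e^(−0.02950 × 32.0) = 0.3891
R = 1 / (1 − 0.3891) = 1.637
Css,max = 27.9 × 1.637 = 45.67 mcg/L
Css,min = Css,max × e^(−kτ) = 45.67 × 0.3891 ≈ 17.8 mcg/L

17.8 mcg/L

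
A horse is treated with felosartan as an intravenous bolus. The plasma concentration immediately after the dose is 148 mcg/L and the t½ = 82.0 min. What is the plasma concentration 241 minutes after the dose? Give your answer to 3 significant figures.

k = ln 2 / 82.0 = 0.008453 min⁻¹
241 min is 2.939 half-lives, so C = 148 × (1/2)^2.939 = 148 × 0.1304 ≈ 19.3 mcg/L

19.3 mcg/L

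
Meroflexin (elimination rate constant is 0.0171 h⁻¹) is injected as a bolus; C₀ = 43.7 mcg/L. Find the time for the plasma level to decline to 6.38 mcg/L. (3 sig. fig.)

C(t) = C₀ e^(−kt)  ⇒  t = ln(C₀/C) / k
t = ln(43.7/6.38) / 0.01710 = 1.924 / 0.01710 ≈ 113 hours

113 hours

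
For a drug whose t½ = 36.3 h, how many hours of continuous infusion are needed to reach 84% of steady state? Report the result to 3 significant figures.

96.0 hours

k = ln 2 / 36.3 = 0.01909 h⁻¹
f = 1 − e^(−kt)  ⇒  t = −ln(1 − f) / k
t = −ln(1 − 0.84) / 0.01909 = 1.833 / 0.01909 ≈ 96.0 hours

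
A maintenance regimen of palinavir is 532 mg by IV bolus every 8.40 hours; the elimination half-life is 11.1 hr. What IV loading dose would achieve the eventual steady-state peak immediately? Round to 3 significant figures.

1300 mg

k = ln 2 / 11.1 = 0.06245 hr⁻¹
Accumulation ratio R = 1 / (1 − e^(−kτ)) = 1 / (1 − e^(−0.06245×8.40)) = 1 / (1 − 0.5918) = 2.450
Loading dose = maintenance dose × R = 532 × 2.450 ≈ 1300 mg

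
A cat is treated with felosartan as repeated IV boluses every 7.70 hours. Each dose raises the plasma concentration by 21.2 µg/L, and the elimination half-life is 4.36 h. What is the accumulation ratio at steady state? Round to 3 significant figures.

1.42

k = ln 2 / 4.36 = 0.1590 h⁻¹
Fraction remaining after one interval: e^(−kτ) = e^(−0.1590 × 7.70) = 0.2940
R = 1 / (1 − 0.2940) = 1 / 0.7060 ≈ 1.42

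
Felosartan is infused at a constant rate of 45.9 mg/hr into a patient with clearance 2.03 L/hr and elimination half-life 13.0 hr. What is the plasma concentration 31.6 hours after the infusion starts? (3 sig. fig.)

18.4 µg/mL

Css = rate / CL = 45.9 / 2.03 = 22.61 µg/mL
k = ln 2 / 13.0 = 0.05332 hr⁻¹
C(t) = Css (1 − e^(−kt)) = 22.61 × (1 − e^(−1.685)) = 22.61 × 0.8145 ≈ 18.4 µg/mL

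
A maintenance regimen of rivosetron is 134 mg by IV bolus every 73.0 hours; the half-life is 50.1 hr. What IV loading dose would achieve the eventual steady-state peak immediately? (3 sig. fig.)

211 mg

k = ln 2 / 50.1 = 0.01384 hr⁻¹
Accumulation ratio R = 1 / (1 − e^(−kτ)) = 1 / (1 − e^(−0.01384×73.0)) = 1 / (1 − 0.3642) = 1.573
Loading dose = maintenance dose × R = 134 × 1.573 ≈ 211 mg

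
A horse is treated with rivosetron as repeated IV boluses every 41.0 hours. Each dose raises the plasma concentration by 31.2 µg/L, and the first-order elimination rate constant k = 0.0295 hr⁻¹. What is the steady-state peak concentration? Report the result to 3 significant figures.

Fraction remaining after one interval: e^(−kτ) = e^(−0.02950 × 41.0) = 0.2983
R = 1 / (1 − 0.2983) = 1.425
Css,max = 31.2 × 1.425 ≈ 44.5 µg/L

44.5 µg/L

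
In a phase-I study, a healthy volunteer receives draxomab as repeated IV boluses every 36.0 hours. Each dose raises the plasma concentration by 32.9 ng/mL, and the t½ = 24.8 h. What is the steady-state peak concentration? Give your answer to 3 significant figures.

51.9 ng/mL

k = ln 2 / 24.8 = 0.02795 h⁻¹
Fraction remaining after one interval: e^(−kτ) = e^(−0.02795 × 36.0) = 0.3656
R = 1 / (1 − 0.3656) = 1.576
Css,max = 32.9 × 1.576 ≈ 51.9 ng/mL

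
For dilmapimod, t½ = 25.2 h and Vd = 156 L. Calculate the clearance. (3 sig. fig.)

k = ln 2 / t½ = ln 2 / 25.2 = 0.02751 h⁻¹
CL = k · V = 0.02751 × 156 ≈ 4.29 L/h

4.29 L/h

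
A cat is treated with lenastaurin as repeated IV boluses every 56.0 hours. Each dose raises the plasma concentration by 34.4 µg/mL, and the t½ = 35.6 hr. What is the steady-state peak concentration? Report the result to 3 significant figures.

51.8 µg/mL

k = ln 2 / 35.6 = 0.01947 hr⁻¹
Fraction remaining after one interval: e^(−kτ) = e^(−0.01947 × 56.0) = 0.3361
R = 1 / (1 − 0.3361) = 1.506
Css,max = 34.4 × 1.506 ≈ 51.8 µg/mL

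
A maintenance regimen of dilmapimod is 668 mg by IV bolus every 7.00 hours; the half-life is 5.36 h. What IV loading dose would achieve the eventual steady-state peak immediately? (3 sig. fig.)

k = ln 2 / 5.36 = 0.1293 h⁻¹
Accumulation ratio R = 1 / (1 − e^(−kτ)) = 1 / (1 − e^(−0.1293×7.00)) = 1 / (1 − 0.4044) = 1.679
Loading dose = maintenance dose × R = 668 × 1.679 ≈ 1120 mg

1120 mg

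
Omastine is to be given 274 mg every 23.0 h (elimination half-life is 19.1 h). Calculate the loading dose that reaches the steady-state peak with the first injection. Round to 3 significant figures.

484 mg

k = ln 2 / 19.1 = 0.03629 h⁻¹
Accumulation ratio R = 1 / (1 − e^(−kτ)) = 1 / (1 − e^(−0.03629×23.0)) = 1 / (1 − 0.4340) = 1.767
Loading dose = maintenance dose × R = 274 × 1.767 ≈ 484 mg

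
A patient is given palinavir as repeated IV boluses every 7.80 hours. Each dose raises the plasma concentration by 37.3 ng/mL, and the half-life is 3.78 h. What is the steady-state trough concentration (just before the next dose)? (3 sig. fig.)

k = ln 2 / 3.78 = 0.1834 h⁻¹
Fraction remaining after one interval: e^(−kτ) = e^(−0.1834 × 7.80) = 0.2392
R = 1 / (1 − 0.2392) = 1.314
Css,max = 37.3 × 1.314 = 49.03 ng/mL
Css,min = Css,max × e^(−kτ) = 49.03 × 0.2392 ≈ 11.7 ng/mL

11.7 ng/mL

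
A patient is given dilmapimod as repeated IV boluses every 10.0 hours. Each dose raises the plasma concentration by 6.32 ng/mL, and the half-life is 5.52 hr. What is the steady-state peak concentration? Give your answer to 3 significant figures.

k = ln 2 / 5.52 = 0.1256 hr⁻¹
Fraction remaining after one interval: e^(−kτ) = e^(−0.1256 × 10.0) = 0.2849
R = 1 / (1 − 0.2849) = 1.398
Css,max = 6.32 × 1.398 ≈ 8.84 ng/mL

8.84 ng/mL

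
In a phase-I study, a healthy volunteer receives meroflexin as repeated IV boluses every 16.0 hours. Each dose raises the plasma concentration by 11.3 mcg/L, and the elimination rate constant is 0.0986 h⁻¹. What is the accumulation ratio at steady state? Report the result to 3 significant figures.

Fraction remaining after one interval: e^(−kτ) = e^(−0.09860 × 16.0) = 0.2065
R = 1 / (1 − 0.2065) = 1 / 0.7935 ≈ 1.26

1.26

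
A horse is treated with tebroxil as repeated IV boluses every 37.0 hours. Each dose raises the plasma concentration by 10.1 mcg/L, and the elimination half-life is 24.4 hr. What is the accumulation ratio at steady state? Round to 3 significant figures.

k = ln 2 / 24.4 = 0.02841 hr⁻¹
Fraction remaining after one interval: e^(−kτ) = e^(−0.02841 × 37.0) = 0.3496
R = 1 / (1 − 0.3496) = 1 / 0.6504 ≈ 1.54

1.54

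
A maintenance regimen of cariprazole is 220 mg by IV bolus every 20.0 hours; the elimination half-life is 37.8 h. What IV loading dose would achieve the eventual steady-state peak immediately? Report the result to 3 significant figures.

717 mg

k = ln 2 / 37.8 = 0.01834 h⁻¹
Accumulation ratio R = 1 / (1 − e^(−kτ)) = 1 / (1 − e^(−0.01834×20.0)) = 1 / (1 − 0.6930) = 3.257
Loading dose = maintenance dose × R = 220 × 3.257 ≈ 717 mg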